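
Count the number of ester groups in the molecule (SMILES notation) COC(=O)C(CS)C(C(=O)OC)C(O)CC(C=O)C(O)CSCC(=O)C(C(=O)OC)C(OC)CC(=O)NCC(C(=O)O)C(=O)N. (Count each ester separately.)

3

Reading the structure from left to right:
  CH3OOC: CH3O–C(=O)–: carbonyl C bonded to C and to –OCH3 → ester (not ketone + ether).
  CH(CH2SH): pendant –CH2SH → thiol.
  CH(COOCH3): pendant –COOCH3: carbonyl C bonded to C and –OCH3 → ester.
  CH(OH): –OH on an sp³ carbon → alcohol (secondary).
  CH(CHO): pendant –CHO: carbonyl C bonded to C and H → aldehyde.
  CH(OH): –OH on an sp³ carbon → alcohol (secondary).
  CH2SCH2: C–S–C linkage → sulfide (thioether).
  CO: –C(=O)– with carbon on both sides → ketone.
  CH(COOCH3): pendant –COOCH3: carbonyl C bonded to C and –OCH3 → ester.
  CH(OCH3): pendant –OCH3: C–O–C with sp³ C, no adjacent C=O → ether.
  CH2CONHCH2: –C(=O)–N– linkage → amide (the N is not an amine).
  CH(COOH): pendant –COOH: carbonyl C bonded to C and –OH → carboxylic acid.
  CONH2: –C(=O)NH2: carbonyl C bonded to C and to N → amide (the N is not a separate amine).
Ester appears at: CH3OOC, CH(COOCH3), CH(COOCH3) → 3.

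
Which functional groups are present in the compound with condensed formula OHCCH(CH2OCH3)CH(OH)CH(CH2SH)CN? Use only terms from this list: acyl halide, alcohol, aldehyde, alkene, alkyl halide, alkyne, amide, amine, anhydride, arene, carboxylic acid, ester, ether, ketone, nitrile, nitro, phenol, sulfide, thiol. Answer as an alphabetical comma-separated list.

alcohol, aldehyde, ether, nitrile, thiol

Working along the chain:
  OHC: terminal –CHO: carbonyl C bonded to H and C → aldehyde.
  CH(CH2OCH3): pendant –CH2OCH3: C–O–C linkage → ether.
  CH(OH): –OH on an sp³ carbon → alcohol (secondary).
  CH(CH2SH): pendant –CH2SH → thiol.
  CN: –C≡N: carbon triple-bonded to nitrogen → nitrile.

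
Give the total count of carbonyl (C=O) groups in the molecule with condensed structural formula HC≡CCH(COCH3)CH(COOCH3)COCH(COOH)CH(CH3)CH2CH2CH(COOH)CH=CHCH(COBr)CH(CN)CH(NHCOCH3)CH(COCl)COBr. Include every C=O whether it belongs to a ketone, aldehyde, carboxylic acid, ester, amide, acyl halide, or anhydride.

CH(COCH3): ketone, 1 C=O (running total 1).
CH(COOCH3): ester, 1 C=O (running total 2).
CO: ketone, 1 C=O (running total 3).
CH(COOH): carboxylic acid, 1 C=O (running total 4).
CH(COOH): carboxylic acid, 1 C=O (running total 5).
CH(COBr): acyl halide, 1 C=O (running total 6).
CH(NHCOCH3): amide, 1 C=O (running total 7).
CH(COCl): acyl halide, 1 C=O (running total 8).
COBr: acyl halide, 1 C=O (running total 9).

9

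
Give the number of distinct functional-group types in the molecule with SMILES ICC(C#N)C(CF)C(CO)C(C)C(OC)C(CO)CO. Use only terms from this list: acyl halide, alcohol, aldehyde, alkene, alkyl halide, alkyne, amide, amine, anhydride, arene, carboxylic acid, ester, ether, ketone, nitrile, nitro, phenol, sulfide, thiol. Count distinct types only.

4

halogen on an sp³ carbon → alkyl halide.
pendant –C≡N: nitrile.
pendant –CH2X: halogen on sp³ carbon → alkyl halide.
pendant –CH2OH on an sp³ backbone C → alcohol.
pendant –OCH3: C–O–C with sp³ C, no adjacent C=O → ether.
pendant –CH2OH on an sp³ backbone C → alcohol.
–OH on an sp³ carbon → alcohol.
Distinct types present: alcohol, alkyl halide, ether, nitrile.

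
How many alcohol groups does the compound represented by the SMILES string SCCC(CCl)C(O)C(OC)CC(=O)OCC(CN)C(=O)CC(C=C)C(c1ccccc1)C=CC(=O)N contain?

1

–SH on an sp³ carbon → thiol.
pendant –CH2X: halogen on sp³ carbon → alkyl halide.
–OH on an sp³ carbon → alcohol (secondary).
pendant –OCH3: C–O–C with sp³ C, no adjacent C=O → ether.
–C(=O)–O–C with C on the carbonyl side → ester.
pendant –CH2NH2: N on sp³ C, no adjacent C=O → amine.
–C(=O)– with carbon on both sides → ketone.
pendant –CH=CH2: C=C double bond → alkene.
pendant –C6H5: benzene ring → arene.
C=C double bond → alkene.
–C(=O)NH2: carbonyl C bonded to C and to N → amide (the N is not a separate amine).
Alcohol appears at: CH(OH) → 1.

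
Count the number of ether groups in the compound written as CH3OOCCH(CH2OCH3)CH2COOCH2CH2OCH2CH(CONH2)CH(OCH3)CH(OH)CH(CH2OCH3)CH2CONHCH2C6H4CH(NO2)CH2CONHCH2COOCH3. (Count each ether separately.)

Working along the chain:
  CH3OOC: CH3O–C(=O)–: carbonyl C bonded to C and to –OCH3 → ester (not ketone + ether).
  CH(CH2OCH3): pendant –CH2OCH3: C–O–C linkage → ether.
  CH2COOCH2: –C(=O)–O–C with C on the carbonyl side → ester.
  CH2OCH2: C–O–C with sp³ carbons on both sides and no adjacent C=O → ether.
  CH(CONH2): pendant –CONH2: carbonyl C bonded to C and N → amide.
  CH(OCH3): pendant –OCH3: C–O–C with sp³ C, no adjacent C=O → ether.
  CH(OH): –OH on an sp³ carbon → alcohol (secondary).
  CH(CH2OCH3): pendant –CH2OCH3: C–O–C linkage → ether.
  CH2CONHCH2: –C(=O)–N– linkage → amide (the N is not an amine).
  C6H4: para-disubstituted benzene ring → arene.
  CH(NO2): –NO2 on an sp³ carbon → nitro (the N=O is not a carbonyl).
  CH2CONHCH2: –C(=O)–N– linkage → amide (the N is not an amine).
  COOCH3: –C(=O)OCH3: carbonyl C bonded to C and to –OCH3 → ester (not ketone + ether).
Ether appears at: CH(CH2OCH3), CH2OCH2, CH(OCH3), CH(CH2OCH3) → 4.

4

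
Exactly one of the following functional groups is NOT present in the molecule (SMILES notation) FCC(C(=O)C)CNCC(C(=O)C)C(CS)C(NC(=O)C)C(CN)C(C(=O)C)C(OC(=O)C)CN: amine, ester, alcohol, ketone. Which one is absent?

amine: present (CH2NHCH2 — C–N–C with sp³ carbons and no adjacent C=O → amine (secondary)).
ester: present (CH(OCOCH3) — pendant –OC(=O)CH3: an acyloxy group → ester).
ketone: present (CH(COCH3) — pendant –COCH3: carbonyl C bonded to two carbons → ketone).
alcohol: no segment matches this pattern.

alcohol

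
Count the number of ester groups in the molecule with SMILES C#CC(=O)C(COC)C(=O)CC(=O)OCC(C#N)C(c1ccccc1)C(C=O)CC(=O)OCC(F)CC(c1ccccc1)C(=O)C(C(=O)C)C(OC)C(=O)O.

2

C≡C triple bond → alkyne.
–C(=O)– with carbon on both sides → ketone.
pendant –CH2OCH3: C–O–C linkage → ether.
–C(=O)– with carbon on both sides → ketone.
–C(=O)–O–C with C on the carbonyl side → ester.
pendant –C≡N: nitrile.
pendant –C6H5: benzene ring → arene.
pendant –CHO: carbonyl C bonded to C and H → aldehyde.
–C(=O)–O–C with C on the carbonyl side → ester.
halogen on an sp³ carbon → alkyl halide.
pendant –C6H5: benzene ring → arene.
–C(=O)– with carbon on both sides → ketone.
pendant –COCH3: carbonyl C bonded to two carbons → ketone.
pendant –OCH3: C–O–C with sp³ C, no adjacent C=O → ether.
–COOH: carbonyl C bonded to –OH and C → carboxylic acid (the –OH is not a separate alcohol).
Ester appears at: CH2COOCH2, CH2COOCH2 → 2.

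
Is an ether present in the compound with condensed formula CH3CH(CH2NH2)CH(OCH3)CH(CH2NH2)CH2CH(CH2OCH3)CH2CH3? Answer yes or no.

Taking each segment in turn:
  CH(CH2NH2): pendant –CH2NH2: N on sp³ C, no adjacent C=O → amine.
  CH(OCH3): pendant –OCH3: C–O–C with sp³ C, no adjacent C=O → ether.
  CH(CH2NH2): pendant –CH2NH2: N on sp³ C, no adjacent C=O → amine.
  CH(CH2OCH3): pendant –CH2OCH3: C–O–C linkage → ether.
The CH(OCH3) segment supplies the ether: pendant –OCH3: C–O–C with sp³ C, no adjacent C=O → ether.

yes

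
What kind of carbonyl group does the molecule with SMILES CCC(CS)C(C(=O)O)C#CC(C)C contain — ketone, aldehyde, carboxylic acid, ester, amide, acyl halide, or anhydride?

carboxylic acid

The carbonyl is in the CH(COOH) segment: pendant –COOH: carbonyl C bonded to C and –OH → carboxylic acid.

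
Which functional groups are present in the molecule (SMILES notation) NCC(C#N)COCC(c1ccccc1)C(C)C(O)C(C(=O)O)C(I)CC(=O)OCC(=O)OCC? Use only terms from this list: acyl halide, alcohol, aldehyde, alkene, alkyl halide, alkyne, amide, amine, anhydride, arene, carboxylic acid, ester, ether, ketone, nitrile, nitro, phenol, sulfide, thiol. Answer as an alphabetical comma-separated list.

Taking each segment in turn:
  H2NCH2: –NH2 on an sp³ carbon with no adjacent C=O → amine.
  CH(CN): pendant –C≡N: nitrile.
  CH2OCH2: C–O–C with sp³ carbons on both sides and no adjacent C=O → ether.
  CH(C6H5): pendant –C6H5: benzene ring → arene.
  CH(OH): –OH on an sp³ carbon → alcohol (secondary).
  CH(COOH): pendant –COOH: carbonyl C bonded to C and –OH → carboxylic acid.
  CH(I): halogen on an sp³ carbon → alkyl halide.
  CH2COOCH2: –C(=O)–O–C with C on the carbonyl side → ester.
  COOCH2CH3: –C(=O)OCH2CH3: carbonyl C bonded to C and to –OEt → ester.

alcohol, alkyl halide, amine, arene, carboxylic acid, ester, ether, nitrile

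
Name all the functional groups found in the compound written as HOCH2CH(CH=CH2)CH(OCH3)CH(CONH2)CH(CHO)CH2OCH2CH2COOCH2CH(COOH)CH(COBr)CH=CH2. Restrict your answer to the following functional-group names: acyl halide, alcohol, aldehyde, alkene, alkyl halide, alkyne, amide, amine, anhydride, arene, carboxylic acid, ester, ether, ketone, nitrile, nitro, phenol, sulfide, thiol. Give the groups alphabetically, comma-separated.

acyl halide, alcohol, aldehyde, alkene, amide, carboxylic acid, ester, ether

Taking each segment in turn:
  HOCH2: HO– on an sp³ carbon → alcohol.
  CH(CH=CH2): pendant –CH=CH2: C=C double bond → alkene.
  CH(OCH3): pendant –OCH3: C–O–C with sp³ C, no adjacent C=O → ether.
  CH(CONH2): pendant –CONH2: carbonyl C bonded to C and N → amide.
  CH(CHO): pendant –CHO: carbonyl C bonded to C and H → aldehyde.
  CH2OCH2: C–O–C with sp³ carbons on both sides and no adjacent C=O → ether.
  CH2COOCH2: –C(=O)–O–C with C on the carbonyl side → ester.
  CH(COOH): pendant –COOH: carbonyl C bonded to C and –OH → carboxylic acid.
  CH(COBr): pendant –C(=O)X: carbonyl C bonded to C and halogen → acyl halide.
  CH=CH2: C=C double bond → alkene.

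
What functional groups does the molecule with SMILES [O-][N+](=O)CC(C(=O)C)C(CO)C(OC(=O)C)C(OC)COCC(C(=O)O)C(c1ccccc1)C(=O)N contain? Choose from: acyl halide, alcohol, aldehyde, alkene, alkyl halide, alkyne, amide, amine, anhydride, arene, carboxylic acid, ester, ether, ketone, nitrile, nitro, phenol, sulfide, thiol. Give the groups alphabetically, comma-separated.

Working along the chain:
  O2NCH2: –NO2 on carbon → nitro group.
  CH(COCH3): pendant –COCH3: carbonyl C bonded to two carbons → ketone.
  CH(CH2OH): pendant –CH2OH on an sp³ backbone C → alcohol.
  CH(OCOCH3): pendant –OC(=O)CH3: an acyloxy group → ester.
  CH(OCH3): pendant –OCH3: C–O–C with sp³ C, no adjacent C=O → ether.
  CH2OCH2: C–O–C with sp³ carbons on both sides and no adjacent C=O → ether.
  CH(COOH): pendant –COOH: carbonyl C bonded to C and –OH → carboxylic acid.
  CH(C6H5): pendant –C6H5: benzene ring → arene.
  CONH2: –C(=O)NH2: carbonyl C bonded to C and to N → amide (the N is not a separate amine).

alcohol, amide, arene, carboxylic acid, ester, ether, ketone, nitro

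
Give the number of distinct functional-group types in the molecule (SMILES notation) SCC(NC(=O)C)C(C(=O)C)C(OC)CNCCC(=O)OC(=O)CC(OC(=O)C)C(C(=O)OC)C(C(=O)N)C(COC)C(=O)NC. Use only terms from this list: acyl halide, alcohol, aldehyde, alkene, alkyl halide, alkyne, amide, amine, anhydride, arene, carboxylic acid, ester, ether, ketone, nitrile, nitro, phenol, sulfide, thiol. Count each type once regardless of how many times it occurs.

–SH on an sp³ carbon → thiol.
pendant –NHC(=O)CH3: N bonded to a carbonyl → amide (not amine).
pendant –COCH3: carbonyl C bonded to two carbons → ketone.
pendant –OCH3: C–O–C with sp³ C, no adjacent C=O → ether.
C–N–C with sp³ carbons and no adjacent C=O → amine (secondary).
two acyl groups sharing one oxygen, –C(=O)–O–C(=O)– → anhydride.
pendant –OC(=O)CH3: an acyloxy group → ester.
pendant –COOCH3: carbonyl C bonded to C and –OCH3 → ester.
pendant –CONH2: carbonyl C bonded to C and N → amide.
pendant –CH2OCH3: C–O–C linkage → ether.
–C(=O)NHCH3: carbonyl C bonded to C and to N → amide (the N is not an amine).
Distinct types present: amide, amine, anhydride, ester, ether, ketone, thiol.

7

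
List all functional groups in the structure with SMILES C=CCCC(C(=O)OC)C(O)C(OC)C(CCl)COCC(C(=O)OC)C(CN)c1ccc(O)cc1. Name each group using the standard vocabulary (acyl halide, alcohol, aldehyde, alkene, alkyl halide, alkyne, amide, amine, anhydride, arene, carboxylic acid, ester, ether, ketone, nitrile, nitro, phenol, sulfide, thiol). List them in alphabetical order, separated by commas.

Reading the structure from left to right:
  CH2=CH: C=C double bond → alkene.
  CH(COOCH3): pendant –COOCH3: carbonyl C bonded to C and –OCH3 → ester.
  CH(OH): –OH on an sp³ carbon → alcohol (secondary).
  CH(OCH3): pendant –OCH3: C–O–C with sp³ C, no adjacent C=O → ether.
  CH(CH2Cl): pendant –CH2X: halogen on sp³ carbon → alkyl halide.
  CH2OCH2: C–O–C with sp³ carbons on both sides and no adjacent C=O → ether.
  CH(COOCH3): pendant –COOCH3: carbonyl C bonded to C and –OCH3 → ester.
  CH(CH2NH2): pendant –CH2NH2: N on sp³ C, no adjacent C=O → amine.
  C6H4OH: –OH attached directly to an aromatic ring → phenol (not alcohol); the ring itself is an arene.

alcohol, alkene, alkyl halide, amine, arene, ester, ether, phenol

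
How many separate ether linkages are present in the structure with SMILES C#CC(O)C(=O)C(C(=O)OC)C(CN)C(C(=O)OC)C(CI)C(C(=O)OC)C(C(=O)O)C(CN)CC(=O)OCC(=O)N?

0

Working along the chain:
  HC≡C: C≡C triple bond → alkyne.
  CH(OH): –OH on an sp³ carbon → alcohol (secondary).
  CO: –C(=O)– with carbon on both sides → ketone.
  CH(COOCH3): pendant –COOCH3: carbonyl C bonded to C and –OCH3 → ester.
  CH(CH2NH2): pendant –CH2NH2: N on sp³ C, no adjacent C=O → amine.
  CH(COOCH3): pendant –COOCH3: carbonyl C bonded to C and –OCH3 → ester.
  CH(CH2I): pendant –CH2X: halogen on sp³ carbon → alkyl halide.
  CH(COOCH3): pendant –COOCH3: carbonyl C bonded to C and –OCH3 → ester.
  CH(COOH): pendant –COOH: carbonyl C bonded to C and –OH → carboxylic acid.
  CH(CH2NH2): pendant –CH2NH2: N on sp³ C, no adjacent C=O → amine.
  CH2COOCH2: –C(=O)–O–C with C on the carbonyl side → ester.
  CONH2: –C(=O)NH2: carbonyl C bonded to C and to N → amide (the N is not a separate amine).
No segment is a ether: CH(OH) is alcohol, not ether; CH(COOCH3) is ester, not ether; CH(COOCH3) is ester, not ether. → 0.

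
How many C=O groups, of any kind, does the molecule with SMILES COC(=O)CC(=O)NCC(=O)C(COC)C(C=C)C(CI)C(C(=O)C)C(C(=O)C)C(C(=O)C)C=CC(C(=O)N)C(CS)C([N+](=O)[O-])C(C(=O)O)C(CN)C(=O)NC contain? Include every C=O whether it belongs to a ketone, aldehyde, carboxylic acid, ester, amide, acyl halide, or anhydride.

9

CH3OOC: ester, 1 C=O (running total 1).
CH2CONHCH2: amide, 1 C=O (running total 2).
CO: ketone, 1 C=O (running total 3).
CH(COCH3): ketone, 1 C=O (running total 4).
CH(COCH3): ketone, 1 C=O (running total 5).
CH(COCH3): ketone, 1 C=O (running total 6).
CH(CONH2): amide, 1 C=O (running total 7).
CH(COOH): carboxylic acid, 1 C=O (running total 8).
CONHCH3: amide, 1 C=O (running total 9).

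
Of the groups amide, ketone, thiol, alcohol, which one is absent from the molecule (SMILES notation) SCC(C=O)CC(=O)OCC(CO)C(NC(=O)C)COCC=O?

ketone

amide: present (CH(NHCOCH3) — pendant –NHC(=O)CH3: N bonded to a carbonyl → amide (not amine)).
alcohol: present (CH(CH2OH) — pendant –CH2OH on an sp³ backbone C → alcohol).
thiol: present (HSCH2 — –SH on an sp³ carbon → thiol).
ketone: absent. In CH2COOCH2, the C=O is bonded to an –O–C group, which defines an ester, not a ketone. In CH(NHCOCH3), the C=O is bonded to nitrogen, which defines an amide, not a ketone. In each of CH(CHO) and CHO, the carbonyl carbon carries an H, so it is an aldehyde, not a ketone.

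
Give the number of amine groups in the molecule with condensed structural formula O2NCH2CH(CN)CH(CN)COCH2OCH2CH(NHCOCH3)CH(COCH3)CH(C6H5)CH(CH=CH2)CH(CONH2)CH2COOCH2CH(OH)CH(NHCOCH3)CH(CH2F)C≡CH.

Working along the chain:
  O2NCH2: –NO2 on carbon → nitro group.
  CH(CN): pendant –C≡N: nitrile.
  CH(CN): pendant –C≡N: nitrile.
  CO: –C(=O)– with carbon on both sides → ketone.
  CH2OCH2: C–O–C with sp³ carbons on both sides and no adjacent C=O → ether.
  CH(NHCOCH3): pendant –NHC(=O)CH3: N bonded to a carbonyl → amide (not amine).
  CH(COCH3): pendant –COCH3: carbonyl C bonded to two carbons → ketone.
  CH(C6H5): pendant –C6H5: benzene ring → arene.
  CH(CH=CH2): pendant –CH=CH2: C=C double bond → alkene.
  CH(CONH2): pendant –CONH2: carbonyl C bonded to C and N → amide.
  CH2COOCH2: –C(=O)–O–C with C on the carbonyl side → ester.
  CH(OH): –OH on an sp³ carbon → alcohol (secondary).
  CH(NHCOCH3): pendant –NHC(=O)CH3: N bonded to a carbonyl → amide (not amine).
  CH(CH2F): pendant –CH2X: halogen on sp³ carbon → alkyl halide.
  C≡CH: C≡C triple bond → alkyne.
No segment is a amine: O2NCH2 is nitro, not amine; CH(CN) is nitrile, not amine; CH(CN) is nitrile, not amine. → 0.

0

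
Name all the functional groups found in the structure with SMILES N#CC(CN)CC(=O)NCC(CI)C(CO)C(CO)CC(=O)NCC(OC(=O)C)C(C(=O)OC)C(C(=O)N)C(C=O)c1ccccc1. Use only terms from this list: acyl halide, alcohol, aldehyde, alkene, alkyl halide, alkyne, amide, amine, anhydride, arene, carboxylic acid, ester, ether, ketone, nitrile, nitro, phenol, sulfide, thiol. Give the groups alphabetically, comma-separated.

alcohol, aldehyde, alkyl halide, amide, amine, arene, ester, nitrile

Reading the structure from left to right:
  N≡C: N≡C–: carbon triple-bonded to nitrogen → nitrile.
  CH(CH2NH2): pendant –CH2NH2: N on sp³ C, no adjacent C=O → amine.
  CH2CONHCH2: –C(=O)–N– linkage → amide (the N is not an amine).
  CH(CH2I): pendant –CH2X: halogen on sp³ carbon → alkyl halide.
  CH(CH2OH): pendant –CH2OH on an sp³ backbone C → alcohol.
  CH(CH2OH): pendant –CH2OH on an sp³ backbone C → alcohol.
  CH2CONHCH2: –C(=O)–N– linkage → amide (the N is not an amine).
  CH(OCOCH3): pendant –OC(=O)CH3: an acyloxy group → ester.
  CH(COOCH3): pendant –COOCH3: carbonyl C bonded to C and –OCH3 → ester.
  CH(CONH2): pendant –CONH2: carbonyl C bonded to C and N → amide.
  CH(CHO): pendant –CHO: carbonyl C bonded to C and H → aldehyde.
  C6H5: –C6H5 phenyl ring → arene.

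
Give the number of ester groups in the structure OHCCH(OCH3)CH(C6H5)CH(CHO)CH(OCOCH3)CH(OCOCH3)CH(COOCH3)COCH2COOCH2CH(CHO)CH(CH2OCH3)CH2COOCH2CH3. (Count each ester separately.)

Working along the chain:
  OHC: terminal –CHO: carbonyl C bonded to H and C → aldehyde.
  CH(OCH3): pendant –OCH3: C–O–C with sp³ C, no adjacent C=O → ether.
  CH(C6H5): pendant –C6H5: benzene ring → arene.
  CH(CHO): pendant –CHO: carbonyl C bonded to C and H → aldehyde.
  CH(OCOCH3): pendant –OC(=O)CH3: an acyloxy group → ester.
  CH(OCOCH3): pendant –OC(=O)CH3: an acyloxy group → ester.
  CH(COOCH3): pendant –COOCH3: carbonyl C bonded to C and –OCH3 → ester.
  CO: –C(=O)– with carbon on both sides → ketone.
  CH2COOCH2: –C(=O)–O–C with C on the carbonyl side → ester.
  CH(CHO): pendant –CHO: carbonyl C bonded to C and H → aldehyde.
  CH(CH2OCH3): pendant –CH2OCH3: C–O–C linkage → ether.
  COOCH2CH3: –C(=O)OCH2CH3: carbonyl C bonded to C and to –OEt → ester.
Ester appears at: CH(OCOCH3), CH(OCOCH3), CH(COOCH3), CH2COOCH2, COOCH2CH3 → 5.

5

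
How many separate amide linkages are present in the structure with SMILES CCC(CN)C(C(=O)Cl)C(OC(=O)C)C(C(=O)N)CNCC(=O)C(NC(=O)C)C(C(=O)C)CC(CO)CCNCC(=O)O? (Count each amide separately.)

pendant –CH2NH2: N on sp³ C, no adjacent C=O → amine.
pendant –C(=O)X: carbonyl C bonded to C and halogen → acyl halide.
pendant –OC(=O)CH3: an acyloxy group → ester.
pendant –CONH2: carbonyl C bonded to C and N → amide.
C–N–C with sp³ carbons and no adjacent C=O → amine (secondary).
–C(=O)– with carbon on both sides → ketone.
pendant –NHC(=O)CH3: N bonded to a carbonyl → amide (not amine).
pendant –COCH3: carbonyl C bonded to two carbons → ketone.
pendant –CH2OH on an sp³ backbone C → alcohol.
C–N–C with sp³ carbons and no adjacent C=O → amine (secondary).
–COOH: carbonyl C bonded to –OH and C → carboxylic acid (the –OH is not a separate alcohol).
Amide appears at: CH(CONH2), CH(NHCOCH3) → 2.

2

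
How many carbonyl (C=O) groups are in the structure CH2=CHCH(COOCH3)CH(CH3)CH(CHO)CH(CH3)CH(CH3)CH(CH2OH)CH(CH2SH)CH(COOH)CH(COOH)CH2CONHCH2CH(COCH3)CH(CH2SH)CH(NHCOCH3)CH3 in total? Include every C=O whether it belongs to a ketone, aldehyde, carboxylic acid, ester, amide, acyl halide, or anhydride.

7

CH(COOCH3): ester, 1 C=O (running total 1).
CH(CHO): aldehyde, 1 C=O (running total 2).
CH(COOH): carboxylic acid, 1 C=O (running total 3).
CH(COOH): carboxylic acid, 1 C=O (running total 4).
CH2CONHCH2: amide, 1 C=O (running total 5).
CH(COCH3): ketone, 1 C=O (running total 6).
CH(NHCOCH3): amide, 1 C=O (running total 7).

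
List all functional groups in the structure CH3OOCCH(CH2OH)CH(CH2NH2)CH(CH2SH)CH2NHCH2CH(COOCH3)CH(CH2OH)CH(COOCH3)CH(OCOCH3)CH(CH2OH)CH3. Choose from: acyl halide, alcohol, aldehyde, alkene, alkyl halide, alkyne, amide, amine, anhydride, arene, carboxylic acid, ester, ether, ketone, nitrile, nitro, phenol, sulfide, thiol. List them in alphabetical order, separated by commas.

alcohol, amine, ester, thiol

CH3O–C(=O)–: carbonyl C bonded to C and to –OCH3 → ester (not ketone + ether).
pendant –CH2OH on an sp³ backbone C → alcohol.
pendant –CH2NH2: N on sp³ C, no adjacent C=O → amine.
pendant –CH2SH → thiol.
C–N–C with sp³ carbons and no adjacent C=O → amine (secondary).
pendant –COOCH3: carbonyl C bonded to C and –OCH3 → ester.
pendant –CH2OH on an sp³ backbone C → alcohol.
pendant –COOCH3: carbonyl C bonded to C and –OCH3 → ester.
pendant –OC(=O)CH3: an acyloxy group → ester.
pendant –CH2OH on an sp³ backbone C → alcohol.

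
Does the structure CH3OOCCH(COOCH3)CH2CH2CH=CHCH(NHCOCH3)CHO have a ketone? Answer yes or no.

no

Taking each segment in turn:
  CH3OOC: CH3O–C(=O)–: carbonyl C bonded to C and to –OCH3 → ester (not ketone + ether).
  CH(COOCH3): pendant –COOCH3: carbonyl C bonded to C and –OCH3 → ester.
  CH=CH: C=C double bond → alkene.
  CH(NHCOCH3): pendant –NHC(=O)CH3: N bonded to a carbonyl → amide (not amine).
  CHO: terminal –CHO: carbonyl C bonded to H and C → aldehyde.
In each of CH3OOC and CH(COOCH3), the C=O is bonded to an –O–C group, which defines an ester, not a ketone. In CH(NHCOCH3), the C=O is bonded to nitrogen, which defines an amide, not a ketone. In CHO, the carbonyl carbon carries an H, so it is an aldehyde, not a ketone.
The groups actually present are: aldehyde, alkene, amide, ester.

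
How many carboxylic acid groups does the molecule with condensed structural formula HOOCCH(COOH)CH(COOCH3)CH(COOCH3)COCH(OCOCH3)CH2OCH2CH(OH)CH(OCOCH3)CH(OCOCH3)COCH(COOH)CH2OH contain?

Reading the structure from left to right:
  HOOC: –COOH: carbonyl C bonded to –OH and C → carboxylic acid (the –OH is not a separate alcohol).
  CH(COOH): pendant –COOH: carbonyl C bonded to C and –OH → carboxylic acid.
  CH(COOCH3): pendant –COOCH3: carbonyl C bonded to C and –OCH3 → ester.
  CH(COOCH3): pendant –COOCH3: carbonyl C bonded to C and –OCH3 → ester.
  CO: –C(=O)– with carbon on both sides → ketone.
  CH(OCOCH3): pendant –OC(=O)CH3: an acyloxy group → ester.
  CH2OCH2: C–O–C with sp³ carbons on both sides and no adjacent C=O → ether.
  CH(OH): –OH on an sp³ carbon → alcohol (secondary).
  CH(OCOCH3): pendant –OC(=O)CH3: an acyloxy group → ester.
  CH(OCOCH3): pendant –OC(=O)CH3: an acyloxy group → ester.
  CO: –C(=O)– with carbon on both sides → ketone.
  CH(COOH): pendant –COOH: carbonyl C bonded to C and –OH → carboxylic acid.
  CH2OH: –OH on an sp³ carbon → alcohol.
Carboxylic acid appears at: HOOC, CH(COOH), CH(COOH) → 3.

3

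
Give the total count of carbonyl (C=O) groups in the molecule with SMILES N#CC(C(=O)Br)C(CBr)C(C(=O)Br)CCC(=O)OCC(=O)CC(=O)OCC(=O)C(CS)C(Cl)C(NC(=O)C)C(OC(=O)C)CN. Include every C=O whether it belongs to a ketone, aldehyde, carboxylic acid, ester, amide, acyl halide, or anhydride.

8

CH(COBr): acyl halide, 1 C=O (running total 1).
CH(COBr): acyl halide, 1 C=O (running total 2).
CH2COOCH2: ester, 1 C=O (running total 3).
CO: ketone, 1 C=O (running total 4).
CH2COOCH2: ester, 1 C=O (running total 5).
CO: ketone, 1 C=O (running total 6).
CH(NHCOCH3): amide, 1 C=O (running total 7).
CH(OCOCH3): ester, 1 C=O (running total 8).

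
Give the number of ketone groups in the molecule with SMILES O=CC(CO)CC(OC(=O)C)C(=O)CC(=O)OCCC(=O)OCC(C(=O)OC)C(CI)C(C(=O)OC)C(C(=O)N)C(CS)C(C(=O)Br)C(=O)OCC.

1

terminal –CHO: carbonyl C bonded to H and C → aldehyde.
pendant –CH2OH on an sp³ backbone C → alcohol.
pendant –OC(=O)CH3: an acyloxy group → ester.
–C(=O)– with carbon on both sides → ketone.
–C(=O)–O–C with C on the carbonyl side → ester.
–C(=O)–O–C with C on the carbonyl side → ester.
pendant –COOCH3: carbonyl C bonded to C and –OCH3 → ester.
pendant –CH2X: halogen on sp³ carbon → alkyl halide.
pendant –COOCH3: carbonyl C bonded to C and –OCH3 → ester.
pendant –CONH2: carbonyl C bonded to C and N → amide.
pendant –CH2SH → thiol.
pendant –C(=O)X: carbonyl C bonded to C and halogen → acyl halide.
–C(=O)OCH2CH3: carbonyl C bonded to C and to –OEt → ester.
Ketone appears at: CO → 1.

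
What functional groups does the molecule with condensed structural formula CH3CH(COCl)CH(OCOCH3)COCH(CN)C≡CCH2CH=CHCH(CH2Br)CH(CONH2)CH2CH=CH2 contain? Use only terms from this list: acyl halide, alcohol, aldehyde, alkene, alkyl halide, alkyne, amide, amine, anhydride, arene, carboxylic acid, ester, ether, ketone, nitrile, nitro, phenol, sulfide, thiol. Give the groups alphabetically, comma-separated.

acyl halide, alkene, alkyl halide, alkyne, amide, ester, ketone, nitrile

Taking each segment in turn:
  CH(COCl): pendant –C(=O)X: carbonyl C bonded to C and halogen → acyl halide.
  CH(OCOCH3): pendant –OC(=O)CH3: an acyloxy group → ester.
  CO: –C(=O)– with carbon on both sides → ketone.
  CH(CN): pendant –C≡N: nitrile.
  C≡C: C≡C triple bond → alkyne.
  CH=CH: C=C double bond → alkene.
  CH(CH2Br): pendant –CH2X: halogen on sp³ carbon → alkyl halide.
  CH(CONH2): pendant –CONH2: carbonyl C bonded to C and N → amide.
  CH=CH2: C=C double bond → alkene.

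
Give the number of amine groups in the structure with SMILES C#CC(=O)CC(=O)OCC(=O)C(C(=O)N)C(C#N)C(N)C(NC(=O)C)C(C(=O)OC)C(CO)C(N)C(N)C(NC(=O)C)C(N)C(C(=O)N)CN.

C≡C triple bond → alkyne.
–C(=O)– with carbon on both sides → ketone.
–C(=O)–O–C with C on the carbonyl side → ester.
–C(=O)– with carbon on both sides → ketone.
pendant –CONH2: carbonyl C bonded to C and N → amide.
pendant –C≡N: nitrile.
–NH2 on an sp³ carbon with no adjacent C=O → amine.
pendant –NHC(=O)CH3: N bonded to a carbonyl → amide (not amine).
pendant –COOCH3: carbonyl C bonded to C and –OCH3 → ester.
pendant –CH2OH on an sp³ backbone C → alcohol.
–NH2 on an sp³ carbon with no adjacent C=O → amine.
–NH2 on an sp³ carbon with no adjacent C=O → amine.
pendant –NHC(=O)CH3: N bonded to a carbonyl → amide (not amine).
–NH2 on an sp³ carbon with no adjacent C=O → amine.
pendant –CONH2: carbonyl C bonded to C and N → amide.
–NH2 on an sp³ carbon with no adjacent C=O → amine.
Amine appears at: CH(NH2), CH(NH2), CH(NH2), CH(NH2), CH2NH2 → 5.

5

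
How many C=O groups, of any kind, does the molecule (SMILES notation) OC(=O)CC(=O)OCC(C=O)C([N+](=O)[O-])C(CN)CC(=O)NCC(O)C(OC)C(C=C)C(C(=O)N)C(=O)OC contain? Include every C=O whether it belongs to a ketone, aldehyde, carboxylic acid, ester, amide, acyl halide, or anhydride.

HOOC: carboxylic acid, 1 C=O (running total 1).
CH2COOCH2: ester, 1 C=O (running total 2).
CH(CHO): aldehyde, 1 C=O (running total 3).
CH2CONHCH2: amide, 1 C=O (running total 4).
CH(CONH2): amide, 1 C=O (running total 5).
COOCH3: ester, 1 C=O (running total 6).

6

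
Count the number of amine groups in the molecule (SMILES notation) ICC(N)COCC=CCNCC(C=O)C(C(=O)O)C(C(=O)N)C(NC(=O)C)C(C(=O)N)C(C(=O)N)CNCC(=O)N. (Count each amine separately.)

halogen on an sp³ carbon → alkyl halide.
–NH2 on an sp³ carbon with no adjacent C=O → amine.
C–O–C with sp³ carbons on both sides and no adjacent C=O → ether.
C=C double bond → alkene.
C–N–C with sp³ carbons and no adjacent C=O → amine (secondary).
pendant –CHO: carbonyl C bonded to C and H → aldehyde.
pendant –COOH: carbonyl C bonded to C and –OH → carboxylic acid.
pendant –CONH2: carbonyl C bonded to C and N → amide.
pendant –NHC(=O)CH3: N bonded to a carbonyl → amide (not amine).
pendant –CONH2: carbonyl C bonded to C and N → amide.
pendant –CONH2: carbonyl C bonded to C and N → amide.
C–N–C with sp³ carbons and no adjacent C=O → amine (secondary).
–C(=O)NH2: carbonyl C bonded to C and to N → amide (the N is not a separate amine).
Amine appears at: CH(NH2), CH2NHCH2, CH2NHCH2 → 3.

3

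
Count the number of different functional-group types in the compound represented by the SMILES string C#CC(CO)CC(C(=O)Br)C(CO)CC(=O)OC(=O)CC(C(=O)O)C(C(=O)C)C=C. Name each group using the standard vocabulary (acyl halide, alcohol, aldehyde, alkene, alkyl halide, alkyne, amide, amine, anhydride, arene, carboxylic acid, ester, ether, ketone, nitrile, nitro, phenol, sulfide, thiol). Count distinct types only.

C≡C triple bond → alkyne.
pendant –CH2OH on an sp³ backbone C → alcohol.
pendant –C(=O)X: carbonyl C bonded to C and halogen → acyl halide.
pendant –CH2OH on an sp³ backbone C → alcohol.
two acyl groups sharing one oxygen, –C(=O)–O–C(=O)– → anhydride.
pendant –COOH: carbonyl C bonded to C and –OH → carboxylic acid.
pendant –COCH3: carbonyl C bonded to two carbons → ketone.
C=C double bond → alkene.
Distinct types present: acyl halide, alcohol, alkene, alkyne, anhydride, carboxylic acid, ketone.

7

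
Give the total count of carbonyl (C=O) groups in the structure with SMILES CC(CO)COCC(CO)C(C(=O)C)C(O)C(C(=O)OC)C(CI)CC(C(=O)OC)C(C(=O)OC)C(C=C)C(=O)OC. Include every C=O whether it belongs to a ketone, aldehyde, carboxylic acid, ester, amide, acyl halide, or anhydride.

CH(COCH3): ketone, 1 C=O (running total 1).
CH(COOCH3): ester, 1 C=O (running total 2).
CH(COOCH3): ester, 1 C=O (running total 3).
CH(COOCH3): ester, 1 C=O (running total 4).
COOCH3: ester, 1 C=O (running total 5).

5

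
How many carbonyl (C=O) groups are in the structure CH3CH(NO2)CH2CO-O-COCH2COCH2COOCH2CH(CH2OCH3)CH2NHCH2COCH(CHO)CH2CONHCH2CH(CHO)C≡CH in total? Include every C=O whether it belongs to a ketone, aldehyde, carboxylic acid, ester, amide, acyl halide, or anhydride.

8

CH2CO-O-COCH2: anhydride, 2 C=O (running total 2).
CO: ketone, 1 C=O (running total 3).
CH2COOCH2: ester, 1 C=O (running total 4).
CO: ketone, 1 C=O (running total 5).
CH(CHO): aldehyde, 1 C=O (running total 6).
CH2CONHCH2: amide, 1 C=O (running total 7).
CH(CHO): aldehyde, 1 C=O (running total 8).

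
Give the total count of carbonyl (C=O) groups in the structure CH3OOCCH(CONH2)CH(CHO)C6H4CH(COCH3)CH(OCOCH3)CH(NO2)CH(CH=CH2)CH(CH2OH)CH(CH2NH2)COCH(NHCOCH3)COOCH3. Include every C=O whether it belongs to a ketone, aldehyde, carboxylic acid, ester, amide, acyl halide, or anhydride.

CH3OOC: ester, 1 C=O (running total 1).
CH(CONH2): amide, 1 C=O (running total 2).
CH(CHO): aldehyde, 1 C=O (running total 3).
CH(COCH3): ketone, 1 C=O (running total 4).
CH(OCOCH3): ester, 1 C=O (running total 5).
CO: ketone, 1 C=O (running total 6).
CH(NHCOCH3): amide, 1 C=O (running total 7).
COOCH3: ester, 1 C=O (running total 8).

8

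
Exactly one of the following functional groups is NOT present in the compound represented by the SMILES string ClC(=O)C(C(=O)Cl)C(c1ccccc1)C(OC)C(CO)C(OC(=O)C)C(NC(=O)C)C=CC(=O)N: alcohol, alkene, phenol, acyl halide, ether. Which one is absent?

alcohol: present (CH(CH2OH) — pendant –CH2OH on an sp³ backbone C → alcohol).
ether: present (CH(OCH3) — pendant –OCH3: C–O–C with sp³ C, no adjacent C=O → ether).
alkene: present (CH=CH — C=C double bond → alkene).
acyl halide: present (ClCO — –C(=O)Cl: carbonyl C bonded to C and to a halogen → acyl halide (not alkyl halide)).
phenol: absent. In CH(CH2OH), the –OH is on an sp³ carbon, not on an aromatic ring, so it is an alcohol.

phenol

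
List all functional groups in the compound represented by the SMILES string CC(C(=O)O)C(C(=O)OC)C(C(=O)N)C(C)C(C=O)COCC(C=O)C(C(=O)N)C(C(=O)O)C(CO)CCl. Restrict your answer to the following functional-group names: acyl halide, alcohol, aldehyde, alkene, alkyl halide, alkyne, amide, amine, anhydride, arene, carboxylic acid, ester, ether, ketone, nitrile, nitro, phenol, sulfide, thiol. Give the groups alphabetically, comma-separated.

Taking each segment in turn:
  CH(COOH): pendant –COOH: carbonyl C bonded to C and –OH → carboxylic acid.
  CH(COOCH3): pendant –COOCH3: carbonyl C bonded to C and –OCH3 → ester.
  CH(CONH2): pendant –CONH2: carbonyl C bonded to C and N → amide.
  CH(CHO): pendant –CHO: carbonyl C bonded to C and H → aldehyde.
  CH2OCH2: C–O–C with sp³ carbons on both sides and no adjacent C=O → ether.
  CH(CHO): pendant –CHO: carbonyl C bonded to C and H → aldehyde.
  CH(CONH2): pendant –CONH2: carbonyl C bonded to C and N → amide.
  CH(COOH): pendant –COOH: carbonyl C bonded to C and –OH → carboxylic acid.
  CH(CH2OH): pendant –CH2OH on an sp³ backbone C → alcohol.
  CH2Cl: halogen on an sp³ carbon → alkyl halide.

alcohol, aldehyde, alkyl halide, amide, carboxylic acid, ester, ether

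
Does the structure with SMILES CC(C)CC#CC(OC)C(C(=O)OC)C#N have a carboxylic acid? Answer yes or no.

no

Reading the structure from left to right:
  C≡C: C≡C triple bond → alkyne.
  CH(OCH3): pendant –OCH3: C–O–C with sp³ C, no adjacent C=O → ether.
  CH(COOCH3): pendant –COOCH3: carbonyl C bonded to C and –OCH3 → ester.
  CN: –C≡N: carbon triple-bonded to nitrogen → nitrile.
In CH(COOCH3), the acyl oxygen is bonded to carbon (–O–C), not to H, so this is an ester.
The groups actually present are: alkyne, ester, ether, nitrile.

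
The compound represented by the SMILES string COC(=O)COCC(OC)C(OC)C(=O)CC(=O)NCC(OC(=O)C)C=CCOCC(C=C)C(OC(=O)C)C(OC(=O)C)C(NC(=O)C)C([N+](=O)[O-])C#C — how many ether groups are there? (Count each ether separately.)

Taking each segment in turn:
  CH3OOC: CH3O–C(=O)–: carbonyl C bonded to C and to –OCH3 → ester (not ketone + ether).
  CH2OCH2: C–O–C with sp³ carbons on both sides and no adjacent C=O → ether.
  CH(OCH3): pendant –OCH3: C–O–C with sp³ C, no adjacent C=O → ether.
  CH(OCH3): pendant –OCH3: C–O–C with sp³ C, no adjacent C=O → ether.
  CO: –C(=O)– with carbon on both sides → ketone.
  CH2CONHCH2: –C(=O)–N– linkage → amide (the N is not an amine).
  CH(OCOCH3): pendant –OC(=O)CH3: an acyloxy group → ester.
  CH=CH: C=C double bond → alkene.
  CH2OCH2: C–O–C with sp³ carbons on both sides and no adjacent C=O → ether.
  CH(CH=CH2): pendant –CH=CH2: C=C double bond → alkene.
  CH(OCOCH3): pendant –OC(=O)CH3: an acyloxy group → ester.
  CH(OCOCH3): pendant –OC(=O)CH3: an acyloxy group → ester.
  CH(NHCOCH3): pendant –NHC(=O)CH3: N bonded to a carbonyl → amide (not amine).
  CH(NO2): –NO2 on an sp³ carbon → nitro (the N=O is not a carbonyl).
  C≡CH: C≡C triple bond → alkyne.
Ether appears at: CH2OCH2, CH(OCH3), CH(OCH3), CH2OCH2 → 4.

4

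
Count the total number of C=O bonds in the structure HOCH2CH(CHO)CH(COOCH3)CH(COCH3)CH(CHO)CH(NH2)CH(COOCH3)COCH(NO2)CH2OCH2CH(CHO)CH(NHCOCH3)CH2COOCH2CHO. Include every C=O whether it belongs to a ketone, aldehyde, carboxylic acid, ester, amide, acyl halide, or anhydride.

10

CH(CHO): aldehyde, 1 C=O (running total 1).
CH(COOCH3): ester, 1 C=O (running total 2).
CH(COCH3): ketone, 1 C=O (running total 3).
CH(CHO): aldehyde, 1 C=O (running total 4).
CH(COOCH3): ester, 1 C=O (running total 5).
CO: ketone, 1 C=O (running total 6).
CH(CHO): aldehyde, 1 C=O (running total 7).
CH(NHCOCH3): amide, 1 C=O (running total 8).
CH2COOCH2: ester, 1 C=O (running total 9).
CHO: aldehyde, 1 C=O (running total 10).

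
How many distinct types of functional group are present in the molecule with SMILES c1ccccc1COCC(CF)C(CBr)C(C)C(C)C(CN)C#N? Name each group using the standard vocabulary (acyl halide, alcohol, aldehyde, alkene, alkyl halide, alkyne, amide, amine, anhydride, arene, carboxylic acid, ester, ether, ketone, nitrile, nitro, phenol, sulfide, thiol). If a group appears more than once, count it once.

5

Taking each segment in turn:
  C6H5: C6H5– phenyl ring → arene.
  CH2OCH2: C–O–C with sp³ carbons on both sides and no adjacent C=O → ether.
  CH(CH2F): pendant –CH2X: halogen on sp³ carbon → alkyl halide.
  CH(CH2Br): pendant –CH2X: halogen on sp³ carbon → alkyl halide.
  CH(CH2NH2): pendant –CH2NH2: N on sp³ C, no adjacent C=O → amine.
  CN: –C≡N: carbon triple-bonded to nitrogen → nitrile.
Distinct types present: alkyl halide, amine, arene, ether, nitrile.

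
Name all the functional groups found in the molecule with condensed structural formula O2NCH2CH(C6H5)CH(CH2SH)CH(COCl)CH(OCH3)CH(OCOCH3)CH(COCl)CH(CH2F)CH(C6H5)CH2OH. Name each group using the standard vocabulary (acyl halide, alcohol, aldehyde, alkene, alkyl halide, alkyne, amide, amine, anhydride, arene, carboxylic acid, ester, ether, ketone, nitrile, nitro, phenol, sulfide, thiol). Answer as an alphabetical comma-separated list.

Working along the chain:
  O2NCH2: –NO2 on carbon → nitro group.
  CH(C6H5): pendant –C6H5: benzene ring → arene.
  CH(CH2SH): pendant –CH2SH → thiol.
  CH(COCl): pendant –C(=O)X: carbonyl C bonded to C and halogen → acyl halide.
  CH(OCH3): pendant –OCH3: C–O–C with sp³ C, no adjacent C=O → ether.
  CH(OCOCH3): pendant –OC(=O)CH3: an acyloxy group → ester.
  CH(COCl): pendant –C(=O)X: carbonyl C bonded to C and halogen → acyl halide.
  CH(CH2F): pendant –CH2X: halogen on sp³ carbon → alkyl halide.
  CH(C6H5): pendant –C6H5: benzene ring → arene.
  CH2OH: –OH on an sp³ carbon → alcohol.

acyl halide, alcohol, alkyl halide, arene, ester, ether, nitro, thiol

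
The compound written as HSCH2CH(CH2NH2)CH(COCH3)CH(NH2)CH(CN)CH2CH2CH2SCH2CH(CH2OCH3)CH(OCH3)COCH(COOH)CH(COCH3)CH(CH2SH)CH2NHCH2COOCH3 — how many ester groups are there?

–SH on an sp³ carbon → thiol.
pendant –CH2NH2: N on sp³ C, no adjacent C=O → amine.
pendant –COCH3: carbonyl C bonded to two carbons → ketone.
–NH2 on an sp³ carbon with no adjacent C=O → amine.
pendant –C≡N: nitrile.
C–S–C linkage → sulfide (thioether).
pendant –CH2OCH3: C–O–C linkage → ether.
pendant –OCH3: C–O–C with sp³ C, no adjacent C=O → ether.
–C(=O)– with carbon on both sides → ketone.
pendant –COOH: carbonyl C bonded to C and –OH → carboxylic acid.
pendant –COCH3: carbonyl C bonded to two carbons → ketone.
pendant –CH2SH → thiol.
C–N–C with sp³ carbons and no adjacent C=O → amine (secondary).
–C(=O)OCH3: carbonyl C bonded to C and to –OCH3 → ester (not ketone + ether).
Ester appears at: COOCH3 → 1.

1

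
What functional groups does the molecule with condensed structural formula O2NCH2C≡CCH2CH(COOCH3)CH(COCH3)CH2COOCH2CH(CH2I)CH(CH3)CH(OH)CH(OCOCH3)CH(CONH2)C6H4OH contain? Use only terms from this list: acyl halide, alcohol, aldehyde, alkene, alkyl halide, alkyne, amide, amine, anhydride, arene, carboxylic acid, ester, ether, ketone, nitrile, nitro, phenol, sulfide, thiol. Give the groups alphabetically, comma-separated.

alcohol, alkyl halide, alkyne, amide, arene, ester, ketone, nitro, phenol

Working along the chain:
  O2NCH2: –NO2 on carbon → nitro group.
  C≡C: C≡C triple bond → alkyne.
  CH(COOCH3): pendant –COOCH3: carbonyl C bonded to C and –OCH3 → ester.
  CH(COCH3): pendant –COCH3: carbonyl C bonded to two carbons → ketone.
  CH2COOCH2: –C(=O)–O–C with C on the carbonyl side → ester.
  CH(CH2I): pendant –CH2X: halogen on sp³ carbon → alkyl halide.
  CH(OH): –OH on an sp³ carbon → alcohol (secondary).
  CH(OCOCH3): pendant –OC(=O)CH3: an acyloxy group → ester.
  CH(CONH2): pendant –CONH2: carbonyl C bonded to C and N → amide.
  C6H4OH: –OH attached directly to an aromatic ring → phenol (not alcohol); the ring itself is an arene.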